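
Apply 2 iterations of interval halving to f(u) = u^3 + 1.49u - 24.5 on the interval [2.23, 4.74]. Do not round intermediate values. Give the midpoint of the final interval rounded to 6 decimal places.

f(2.230000) = -10.087733, f(4.740000) = 89.059024 (opposite signs)
step 1: m = 3.485000, f(m) = 23.018759 > 0 → root in [2.230000, 3.485000]
step 2: m = 2.857500, f(m) = 3.090038 > 0 → root in [2.230000, 2.857500]
Midpoint of [2.230000, 2.857500] = 2.543750

2.543750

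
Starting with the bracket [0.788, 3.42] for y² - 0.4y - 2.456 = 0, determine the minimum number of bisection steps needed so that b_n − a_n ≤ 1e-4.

Initial width b − a = 3.42 − 0.788 = 2.632000.
After n steps the width is (b−a)/2^n; need (b−a)/2^n ≤ 1e-4.
So n ≥ log₂(2.632000/1e-4) = log₂(26320.0000) ≈ 14.6839.
Hence n = 15.

15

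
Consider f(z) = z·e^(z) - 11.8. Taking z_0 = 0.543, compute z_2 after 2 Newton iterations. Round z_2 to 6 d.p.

f'(z) = (z + 1)·e^(z)
z_0 = 0.543000: f = -10.865409, f' = 2.655754 → z_1 = 0.543000 - (-10.865409)/(2.655754) = 4.634271
z_1 = 4.634271: f = 465.311295, f' = 580.064123 → z_2 = 4.634271 - (465.311295)/(580.064123) = 3.832099

3.832099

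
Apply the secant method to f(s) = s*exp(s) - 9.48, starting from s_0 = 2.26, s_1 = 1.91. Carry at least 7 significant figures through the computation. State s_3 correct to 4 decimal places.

1.7195

Secant update: s_(k+1) = s_k − f(s_k)·(s_k − s_(k-1))/(f(s_k) − f(s_(k-1))).
f(s_0) = 12.177782, f(s_1) = 3.418400
s_2 = 1.910000 - (3.418400)·(1.910000 - 2.260000)/(3.418400 - (12.177782)) = 1.773410; f(s_2) = 0.967001
s_3 = 1.773410 - (0.967001)·(1.773410 - 1.910000)/(0.967001 - (3.418400)) = 1.719530; f(s_3) = 0.118253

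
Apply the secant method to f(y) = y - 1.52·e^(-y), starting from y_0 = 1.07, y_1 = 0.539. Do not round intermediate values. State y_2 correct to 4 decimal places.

0.7450

Secant update: y_(k+1) = y_k − f(y_k)·(y_k − y_(k-1))/(f(y_k) − f(y_(k-1))).
f(y_0) = 0.548627, f(y_1) = -0.347664
y_2 = 0.539000 - (-0.347664)·(0.539000 - 1.070000)/(-0.347664 - (0.548627)) = 0.744970; f(y_2) = 0.023353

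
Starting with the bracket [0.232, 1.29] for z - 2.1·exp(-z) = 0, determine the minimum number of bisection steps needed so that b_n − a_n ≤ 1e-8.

27

Initial width b − a = 1.29 − 0.232 = 1.058000.
After n steps the width is (b−a)/2^n; need (b−a)/2^n ≤ 1e-8.
So n ≥ log₂(1.058000/1e-8) = log₂(105800000.0000) ≈ 26.6568.
Hence n = 27.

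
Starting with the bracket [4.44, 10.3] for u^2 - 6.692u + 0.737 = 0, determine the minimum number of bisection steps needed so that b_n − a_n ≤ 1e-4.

Initial width b − a = 10.3 − 4.44 = 5.860000.
After n steps the width is (b−a)/2^n; need (b−a)/2^n ≤ 1e-4.
So n ≥ log₂(5.860000/1e-4) = log₂(58600.0000) ≈ 15.8386.
Hence n = 16.

16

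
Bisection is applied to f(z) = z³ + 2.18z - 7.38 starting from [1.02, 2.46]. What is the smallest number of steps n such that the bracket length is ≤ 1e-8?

28

Initial width b − a = 2.46 − 1.02 = 1.440000.
After n steps the width is (b−a)/2^n; need (b−a)/2^n ≤ 1e-8.
So n ≥ log₂(1.440000/1e-8) = log₂(144000000.0000) ≈ 27.1015.
Hence n = 28.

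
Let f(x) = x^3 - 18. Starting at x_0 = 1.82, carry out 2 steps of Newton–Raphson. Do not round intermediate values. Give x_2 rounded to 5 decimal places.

Newton update: x ← x − f(x)/f'(x).
f'(x) = 3x^2
x_0 = 1.820000: f = -11.971432, f' = 9.937200 → x_1 = 1.820000 - (-11.971432)/(9.937200) = 3.024709
x_1 = 3.024709: f = 9.672647, f' = 27.446589 → x_2 = 3.024709 - (9.672647)/(27.446589) = 2.672292

2.67229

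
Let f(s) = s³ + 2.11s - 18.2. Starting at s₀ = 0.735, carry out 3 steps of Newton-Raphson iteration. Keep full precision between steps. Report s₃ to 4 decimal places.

2.6895

f'(s) = 3s² + 2.11
s_0 = 0.735000: f = -16.252085, f' = 3.730675 → s_1 = 0.735000 - (-16.252085)/(3.730675) = 5.091339
s_1 = 5.091339: f = 124.519047, f' = 79.875195 → s_2 = 5.091339 - (124.519047)/(79.875195) = 3.532419
s_2 = 3.532419: f = 33.330864, f' = 39.543948 → s_3 = 3.532419 - (33.330864)/(39.543948) = 2.689537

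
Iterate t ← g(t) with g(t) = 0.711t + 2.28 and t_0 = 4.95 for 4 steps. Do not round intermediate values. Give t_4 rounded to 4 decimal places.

t_1 = g(4.950000) = 5.799450
t_2 = g(5.799450) = 6.403409
t_3 = g(6.403409) = 6.832824
t_4 = g(6.832824) = 7.138138

7.1381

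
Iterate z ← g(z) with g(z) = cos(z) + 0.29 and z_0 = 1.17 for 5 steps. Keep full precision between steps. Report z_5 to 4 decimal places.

z_1 = g(1.170000) = 0.680152
z_2 = g(0.680152) = 1.067477
z_3 = g(1.067477) = 0.772336
z_4 = g(0.772336) = 1.006283
z_5 = g(1.006283) = 0.825005

0.8250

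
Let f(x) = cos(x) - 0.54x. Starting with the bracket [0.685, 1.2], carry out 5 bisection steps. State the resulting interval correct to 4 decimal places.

[0.9908, 1.0069]

f(0.685000) = 0.404519, f(1.200000) = -0.285642 (opposite signs)
step 1: m = 0.942500, f(m) = 0.078817 > 0 → root in [0.942500, 1.200000]
step 2: m = 1.071250, f(m) = -0.099448 < 0 → root in [0.942500, 1.071250]
step 3: m = 1.006875, f(m) = -0.009208 < 0 → root in [0.942500, 1.006875]
step 4: m = 0.974687, f(m) = 0.035095 > 0 → root in [0.974687, 1.006875]
step 5: m = 0.990781, f(m) = 0.013015 > 0 → root in [0.990781, 1.006875]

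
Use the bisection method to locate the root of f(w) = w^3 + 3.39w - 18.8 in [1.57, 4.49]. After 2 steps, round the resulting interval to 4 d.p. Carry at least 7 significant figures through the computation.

f(1.570000) = -9.607807, f(4.490000) = 86.939949 (opposite signs)
step 1: m = 3.030000, f(m) = 19.289827 > 0 → root in [1.570000, 3.030000]
step 2: m = 2.300000, f(m) = 1.164000 > 0 → root in [1.570000, 2.300000]

[1.5700, 2.3000]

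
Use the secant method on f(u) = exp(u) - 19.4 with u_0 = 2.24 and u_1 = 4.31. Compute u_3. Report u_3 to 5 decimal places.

2.74305

f(u_0) = -10.006669, f(u_1) = 55.040489
u_2 = 4.310000 - (55.040489)·(4.310000 - 2.240000)/(55.040489 - (-10.006669)) = 2.558443; f(u_2) = -6.484310
u_3 = 2.558443 - (-6.484310)·(2.558443 - 4.310000)/(-6.484310 - (55.040489)) = 2.743045; f(u_3) = -3.865777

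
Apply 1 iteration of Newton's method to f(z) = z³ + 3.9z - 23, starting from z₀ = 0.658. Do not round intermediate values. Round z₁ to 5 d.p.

4.53362

f'(z) = 3z² + 3.9
z_0 = 0.658000: f = -20.148910, f' = 5.198892 → z_1 = 0.658000 - (-20.148910)/(5.198892) = 4.533616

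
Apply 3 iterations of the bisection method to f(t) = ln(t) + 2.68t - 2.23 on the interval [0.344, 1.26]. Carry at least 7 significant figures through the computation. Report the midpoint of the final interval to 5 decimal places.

f(0.344000) = -2.375194, f(1.260000) = 1.377912 (opposite signs)
step 1: m = 0.802000, f(m) = -0.301287 < 0 → root in [0.802000, 1.260000]
step 2: m = 1.031000, f(m) = 0.563609 > 0 → root in [0.802000, 1.031000]
step 3: m = 0.916500, f(m) = 0.139027 > 0 → root in [0.802000, 0.916500]
Midpoint of [0.802000, 0.916500] = 0.859250

0.85925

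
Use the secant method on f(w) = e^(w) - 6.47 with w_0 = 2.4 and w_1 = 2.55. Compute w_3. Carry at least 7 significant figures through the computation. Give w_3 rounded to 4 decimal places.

1.9117

f(w_0) = 4.553176, f(w_1) = 6.337104
w_2 = 2.550000 - (6.337104)·(2.550000 - 2.400000)/(6.337104 - (4.553176)) = 2.017150; f(w_2) = 1.046872
w_3 = 2.017150 - (1.046872)·(2.017150 - 2.550000)/(1.046872 - (6.337104)) = 1.911706; f(w_3) = 0.294617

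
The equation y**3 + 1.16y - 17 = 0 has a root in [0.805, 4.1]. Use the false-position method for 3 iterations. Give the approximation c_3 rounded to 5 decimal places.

2.20056

False-position update: c = (a·f(b) − b·f(a))/(f(b) − f(a)); replace the endpoint whose sign matches f(c).
f(0.805000) = -15.544540, f(4.100000) = 56.677000
step 1: c = 1.514196, f(c) = -11.771796 < 0 → new bracket [1.514196, 4.100000]
step 2: c = 1.958902, f(c) = -7.210786 < 0 → new bracket [1.958902, 4.100000]
step 3: c = 2.200560, f(c) = -3.791217 < 0 → new bracket [2.200560, 4.100000]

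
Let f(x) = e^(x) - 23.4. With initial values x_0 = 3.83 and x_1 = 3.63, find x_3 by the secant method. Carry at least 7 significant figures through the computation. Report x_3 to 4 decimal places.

f(x_0) = 22.662538, f(x_1) = 14.312817
x_2 = 3.630000 - (14.312817)·(3.630000 - 3.830000)/(14.312817 - (22.662538)) = 3.287167; f(x_2) = 3.366915
x_3 = 3.287167 - (3.366915)·(3.287167 - 3.630000)/(3.366915 - (14.312817)) = 3.181712; f(x_3) = 0.687968

3.1817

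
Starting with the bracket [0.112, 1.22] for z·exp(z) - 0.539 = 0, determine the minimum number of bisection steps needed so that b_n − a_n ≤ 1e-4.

Initial width b − a = 1.22 − 0.112 = 1.108000.
After n steps the width is (b−a)/2^n; need (b−a)/2^n ≤ 1e-4.
So n ≥ log₂(1.108000/1e-4) = log₂(11080.0000) ≈ 13.4357.
Hence n = 14.

14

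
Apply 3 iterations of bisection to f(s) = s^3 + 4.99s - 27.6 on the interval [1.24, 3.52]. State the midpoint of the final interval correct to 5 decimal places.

f(1.240000) = -19.505776, f(3.520000) = 33.579008 (opposite signs)
step 1: m = 2.380000, f(m) = -2.242528 < 0 → root in [2.380000, 3.520000]
step 2: m = 2.950000, f(m) = 12.792875 > 0 → root in [2.380000, 2.950000]
step 3: m = 2.665000, f(m) = 4.625780 > 0 → root in [2.380000, 2.665000]
Midpoint of [2.380000, 2.665000] = 2.522500

2.52250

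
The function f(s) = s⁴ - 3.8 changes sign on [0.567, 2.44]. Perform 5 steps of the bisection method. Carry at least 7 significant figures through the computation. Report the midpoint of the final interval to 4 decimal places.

f(0.567000) = -3.696645, f(2.440000) = 31.645353 (opposite signs)
step 1: m = 1.503500, f(m) = 1.309916 > 0 → root in [0.567000, 1.503500]
step 2: m = 1.035250, f(m) = -2.651368 < 0 → root in [1.035250, 1.503500]
step 3: m = 1.269375, f(m) = -1.203671 < 0 → root in [1.269375, 1.503500]
step 4: m = 1.386437, f(m) = -0.105113 < 0 → root in [1.386437, 1.503500]
step 5: m = 1.444969, f(m) = 0.559471 > 0 → root in [1.386437, 1.444969]
Midpoint of [1.386437, 1.444969] = 1.415703

1.4157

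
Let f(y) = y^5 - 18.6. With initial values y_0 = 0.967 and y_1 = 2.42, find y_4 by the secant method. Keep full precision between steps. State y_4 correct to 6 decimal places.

2.084155

Secant update: y_(k+1) = y_k − f(y_k)·(y_k − y_(k-1))/(f(y_k) − f(y_(k-1))).
f(y_0) = -17.754463, f(y_1) = 64.399759
y_2 = 2.420000 - (64.399759)·(2.420000 - 0.967000)/(64.399759 - (-17.754463)) = 1.281010; f(y_2) = -15.150451
y_3 = 1.281010 - (-15.150451)·(1.281010 - 2.420000)/(-15.150451 - (64.399759)) = 1.497932; f(y_3) = -11.058448
y_4 = 1.497932 - (-11.058448)·(1.497932 - 1.281010)/(-11.058448 - (-15.150451)) = 2.084155; f(y_4) = 20.723280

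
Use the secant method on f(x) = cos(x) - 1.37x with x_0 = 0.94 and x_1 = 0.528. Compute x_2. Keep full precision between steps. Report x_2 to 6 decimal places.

0.597016

f(x_0) = -0.698012, f(x_1) = 0.140456
x_2 = 0.528000 - (0.140456)·(0.528000 - 0.940000)/(0.140456 - (-0.698012)) = 0.597016; f(x_2) = 0.009104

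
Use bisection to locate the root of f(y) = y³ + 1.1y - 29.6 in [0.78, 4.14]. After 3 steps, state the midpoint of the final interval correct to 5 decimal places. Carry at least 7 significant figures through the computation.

3.09000

f(0.780000) = -28.267448, f(4.140000) = 45.911944 (opposite signs)
step 1: m = 2.460000, f(m) = -12.007064 < 0 → root in [2.460000, 4.140000]
step 2: m = 3.300000, f(m) = 9.967000 > 0 → root in [2.460000, 3.300000]
step 3: m = 2.880000, f(m) = -2.544128 < 0 → root in [2.880000, 3.300000]
Midpoint of [2.880000, 3.300000] = 3.090000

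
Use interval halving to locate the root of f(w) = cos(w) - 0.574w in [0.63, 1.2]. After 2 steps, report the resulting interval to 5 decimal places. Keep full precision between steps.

[0.91500, 1.05750]

f(0.630000) = 0.446408, f(1.200000) = -0.326442 (opposite signs)
step 1: m = 0.915000, f(m) = 0.084581 > 0 → root in [0.915000, 1.200000]
step 2: m = 1.057500, f(m) = -0.115954 < 0 → root in [0.915000, 1.057500]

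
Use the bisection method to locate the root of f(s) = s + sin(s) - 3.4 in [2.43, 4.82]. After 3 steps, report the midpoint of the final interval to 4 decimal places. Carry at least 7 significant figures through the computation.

f(2.430000) = -0.316959, f(4.820000) = 0.425784 (opposite signs)
step 1: m = 3.625000, f(m) = -0.239799 < 0 → root in [3.625000, 4.820000]
step 2: m = 4.222500, f(m) = -0.059885 < 0 → root in [4.222500, 4.820000]
step 3: m = 4.521250, f(m) = 0.139462 > 0 → root in [4.222500, 4.521250]
Midpoint of [4.222500, 4.521250] = 4.371875

4.3719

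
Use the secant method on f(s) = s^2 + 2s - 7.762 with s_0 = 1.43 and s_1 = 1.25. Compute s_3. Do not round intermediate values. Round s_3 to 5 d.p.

1.94927

f(s_0) = -2.857100, f(s_1) = -3.699500
s_2 = 1.250000 - (-3.699500)·(1.250000 - 1.430000)/(-3.699500 - (-2.857100)) = 2.040491; f(s_2) = 0.482588
s_3 = 2.040491 - (0.482588)·(2.040491 - 1.250000)/(0.482588 - (-3.699500)) = 1.949273; f(s_3) = -0.063786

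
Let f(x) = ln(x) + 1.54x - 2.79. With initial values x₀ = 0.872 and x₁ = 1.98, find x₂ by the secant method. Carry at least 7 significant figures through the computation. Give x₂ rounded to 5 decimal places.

1.56674

f(x_0) = -1.584086, f(x_1) = 0.942297
x_2 = 1.980000 - (0.942297)·(1.980000 - 0.872000)/(0.942297 - (-1.584086)) = 1.566735; f(x_2) = 0.071766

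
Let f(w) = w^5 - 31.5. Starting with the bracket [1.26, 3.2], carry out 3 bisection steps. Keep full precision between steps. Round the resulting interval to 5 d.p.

[1.98750, 2.23000]

f(1.260000) = -28.324203, f(3.200000) = 304.044320 (opposite signs)
step 1: m = 2.230000, f(m) = 23.647308 > 0 → root in [1.260000, 2.230000]
step 2: m = 1.745000, f(m) = -15.320051 < 0 → root in [1.745000, 2.230000]
step 3: m = 1.987500, f(m) = -0.487578 < 0 → root in [1.987500, 2.230000]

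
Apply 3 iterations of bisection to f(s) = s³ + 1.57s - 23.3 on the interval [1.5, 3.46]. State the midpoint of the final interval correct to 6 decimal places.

f(1.500000) = -17.570000, f(3.460000) = 23.553936 (opposite signs)
step 1: m = 2.480000, f(m) = -4.153408 < 0 → root in [2.480000, 3.460000]
step 2: m = 2.970000, f(m) = 7.560973 > 0 → root in [2.480000, 2.970000]
step 3: m = 2.725000, f(m) = 1.213078 > 0 → root in [2.480000, 2.725000]
Midpoint of [2.480000, 2.725000] = 2.602500

2.602500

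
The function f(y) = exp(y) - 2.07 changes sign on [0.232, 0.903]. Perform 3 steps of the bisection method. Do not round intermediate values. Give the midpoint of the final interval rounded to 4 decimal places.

0.6933

f(0.232000) = -0.808880, f(0.903000) = 0.396993 (opposite signs)
step 1: m = 0.567500, f(m) = -0.306148 < 0 → root in [0.567500, 0.903000]
step 2: m = 0.735250, f(m) = 0.016003 > 0 → root in [0.567500, 0.735250]
step 3: m = 0.651375, f(m) = -0.151823 < 0 → root in [0.651375, 0.735250]
Midpoint of [0.651375, 0.735250] = 0.693312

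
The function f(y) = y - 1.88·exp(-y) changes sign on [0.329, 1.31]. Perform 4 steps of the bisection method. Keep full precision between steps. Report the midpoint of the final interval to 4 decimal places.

f(0.329000) = -1.023929, f(1.310000) = 0.802738 (opposite signs)
step 1: m = 0.819500, f(m) = -0.008926 < 0 → root in [0.819500, 1.310000]
step 2: m = 1.064750, f(m) = 0.416500 > 0 → root in [0.819500, 1.064750]
step 3: m = 0.942125, f(m) = 0.209304 > 0 → root in [0.819500, 0.942125]
step 4: m = 0.880812, f(m) = 0.101654 > 0 → root in [0.819500, 0.880812]
Midpoint of [0.819500, 0.880812] = 0.850156

0.8502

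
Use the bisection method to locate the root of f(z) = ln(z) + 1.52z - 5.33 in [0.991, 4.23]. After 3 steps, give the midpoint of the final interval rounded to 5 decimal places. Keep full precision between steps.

2.81294

f(0.991000) = -3.832721, f(4.230000) = 2.541802 (opposite signs)
step 1: m = 2.610500, f(m) = -0.402498 < 0 → root in [2.610500, 4.230000]
step 2: m = 3.420250, f(m) = 1.098494 > 0 → root in [2.610500, 3.420250]
step 3: m = 3.015375, f(m) = 0.357094 > 0 → root in [2.610500, 3.015375]
Midpoint of [2.610500, 3.015375] = 2.812938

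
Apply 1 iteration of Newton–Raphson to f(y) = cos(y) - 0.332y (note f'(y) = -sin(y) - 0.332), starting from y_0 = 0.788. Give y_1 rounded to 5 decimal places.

Newton update: y ← y − f(y)/f'(y).
y_0 = 0.788000: f = 0.443649, f' = -1.040944 → y_1 = 0.788000 - (0.443649)/(-1.040944) = 1.214198

1.21420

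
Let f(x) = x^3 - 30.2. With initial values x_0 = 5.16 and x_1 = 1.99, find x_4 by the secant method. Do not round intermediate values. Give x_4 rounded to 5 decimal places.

3.05151

f(x_0) = 107.188096, f(x_1) = -22.319401
x_2 = 1.990000 - (-22.319401)·(1.990000 - 5.160000)/(-22.319401 - (107.188096)) = 2.536320; f(x_2) = -13.884064
x_3 = 2.536320 - (-13.884064)·(2.536320 - 1.990000)/(-13.884064 - (-22.319401)) = 3.435530; f(x_3) = 10.349085
x_4 = 3.435530 - (10.349085)·(3.435530 - 2.536320)/(10.349085 - (-13.884064)) = 3.051510; f(x_4) = -1.785209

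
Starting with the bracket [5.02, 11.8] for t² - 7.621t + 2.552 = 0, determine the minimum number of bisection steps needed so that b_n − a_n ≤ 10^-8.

30

Initial width b − a = 11.8 − 5.02 = 6.780000.
After n steps the width is (b−a)/2^n; need (b−a)/2^n ≤ 10^-8.
So n ≥ log₂(6.780000/10^-8) = log₂(678000000.0000) ≈ 29.3367.
Hence n = 30.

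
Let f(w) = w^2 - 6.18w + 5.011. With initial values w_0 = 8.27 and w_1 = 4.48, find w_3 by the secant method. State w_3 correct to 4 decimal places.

f(w_0) = 22.295300, f(w_1) = -2.605000
w_2 = 4.480000 - (-2.605000)·(4.480000 - 8.270000)/(-2.605000 - (22.295300)) = 4.876499; f(w_2) = -1.345520
w_3 = 4.876499 - (-1.345520)·(4.876499 - 4.480000)/(-1.345520 - (-2.605000)) = 5.300085; f(w_3) = 0.347377

5.3001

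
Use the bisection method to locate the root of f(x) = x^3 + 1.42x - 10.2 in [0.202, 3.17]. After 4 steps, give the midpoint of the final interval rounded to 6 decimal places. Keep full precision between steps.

1.964250

f(0.202000) = -9.904918, f(3.170000) = 26.156413 (opposite signs)
step 1: m = 1.686000, f(m) = -3.013263 < 0 → root in [1.686000, 3.170000]
step 2: m = 2.428000, f(m) = 7.561267 > 0 → root in [1.686000, 2.428000]
step 3: m = 2.057000, f(m) = 1.424619 > 0 → root in [1.686000, 2.057000]
step 4: m = 1.871500, f(m) = -0.987518 < 0 → root in [1.871500, 2.057000]
Midpoint of [1.871500, 2.057000] = 1.964250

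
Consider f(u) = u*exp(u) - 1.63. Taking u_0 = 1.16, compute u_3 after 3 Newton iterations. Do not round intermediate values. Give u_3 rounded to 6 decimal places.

Newton update: u ← u − f(u)/f'(u).
f'(u) = (u+1)*exp(u)
u_0 = 1.160000: f = 2.070323, f' = 6.890256 → u_1 = 1.160000 - (2.070323)/(6.890256) = 0.859529
u_1 = 0.859529: f = 0.400248, f' = 4.392296 → u_2 = 0.859529 - (0.400248)/(4.392296) = 0.768404
u_2 = 0.768404: f = 0.026926, f' = 3.813248 → u_3 = 0.768404 - (0.026926)/(3.813248) = 0.761343

0.761343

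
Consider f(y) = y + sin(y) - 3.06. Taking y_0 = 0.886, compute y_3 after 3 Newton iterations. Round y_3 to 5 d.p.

2.30954

f'(y) = 1 + cos(y)
y_0 = 0.886000: f = -1.399452, f' = 1.632515 → y_1 = 0.886000 - (-1.399452)/(1.632515) = 1.743237
y_1 = 1.743237: f = -0.331594, f' = 0.828413 → y_2 = 1.743237 - (-0.331594)/(0.828413) = 2.143513
y_2 = 2.143513: f = -0.076055, f' = 0.458082 → y_3 = 2.143513 - (-0.076055)/(0.458082) = 2.309542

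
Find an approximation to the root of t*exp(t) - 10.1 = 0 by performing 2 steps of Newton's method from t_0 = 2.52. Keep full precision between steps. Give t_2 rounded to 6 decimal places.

Newton update: t ← t − f(t)/f'(t).
f'(t) = (t+1)*exp(t)
t_0 = 2.520000: f = 21.220064, f' = 43.748660 → t_1 = 2.520000 - (21.220064)/(43.748660) = 2.034955
t_1 = 2.034955: f = 5.471291, f' = 23.223200 → t_2 = 2.034955 - (5.471291)/(23.223200) = 1.799359

1.799359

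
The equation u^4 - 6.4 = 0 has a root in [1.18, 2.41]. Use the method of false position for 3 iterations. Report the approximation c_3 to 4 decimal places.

f(1.180000) = -4.461222, f(2.410000) = 27.334026
step 1: c = 1.352582, f(c) = -3.053005 < 0 → new bracket [1.352582, 2.410000]
step 2: c = 1.458822, f(c) = -1.870929 < 0 → new bracket [1.458822, 2.410000]
step 3: c = 1.519756, f(c) = -1.065474 < 0 → new bracket [1.519756, 2.410000]

1.5198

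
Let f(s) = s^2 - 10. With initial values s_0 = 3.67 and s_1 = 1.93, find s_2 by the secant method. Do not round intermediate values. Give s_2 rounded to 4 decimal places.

f(s_0) = 3.468900, f(s_1) = -6.275100
s_2 = 1.930000 - (-6.275100)·(1.930000 - 3.670000)/(-6.275100 - (3.468900)) = 3.050554; f(s_2) = -0.694123

3.0506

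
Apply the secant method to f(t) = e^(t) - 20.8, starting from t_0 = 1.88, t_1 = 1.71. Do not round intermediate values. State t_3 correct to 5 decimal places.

2.31320

f(t_0) = -14.246495, f(t_1) = -15.271039
t_2 = 1.710000 - (-15.271039)·(1.710000 - 1.880000)/(-15.271039 - (-14.246495)) = 4.243886; f(t_2) = 48.878123
t_3 = 4.243886 - (48.878123)·(4.243886 - 1.710000)/(48.878123 - (-15.271039)) = 2.313205; f(t_3) = -10.693238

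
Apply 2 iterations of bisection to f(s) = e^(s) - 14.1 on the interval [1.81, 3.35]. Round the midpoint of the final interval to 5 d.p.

f(1.810000) = -7.989553, f(3.350000) = 14.402734 (opposite signs)
step 1: m = 2.580000, f(m) = -0.902862 < 0 → root in [2.580000, 3.350000]
step 2: m = 2.965000, f(m) = 5.294703 > 0 → root in [2.580000, 2.965000]
Midpoint of [2.580000, 2.965000] = 2.772500

2.77250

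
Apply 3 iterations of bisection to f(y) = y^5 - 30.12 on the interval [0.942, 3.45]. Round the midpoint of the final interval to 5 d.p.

f(0.942000) = -29.378255, f(3.450000) = 458.639797 (opposite signs)
step 1: m = 2.196000, f(m) = 20.949509 > 0 → root in [0.942000, 2.196000]
step 2: m = 1.569000, f(m) = -20.611441 < 0 → root in [1.569000, 2.196000]
step 3: m = 1.882500, f(m) = -6.478506 < 0 → root in [1.882500, 2.196000]
Midpoint of [1.882500, 2.196000] = 2.039250

2.03925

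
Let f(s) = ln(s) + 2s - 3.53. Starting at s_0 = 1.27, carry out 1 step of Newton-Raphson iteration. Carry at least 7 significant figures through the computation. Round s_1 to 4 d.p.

f'(s) = 1/s + 2
s_0 = 1.270000: f = -0.750983, f' = 2.787402 → s_1 = 1.270000 - (-0.750983)/(2.787402) = 1.539420

1.5394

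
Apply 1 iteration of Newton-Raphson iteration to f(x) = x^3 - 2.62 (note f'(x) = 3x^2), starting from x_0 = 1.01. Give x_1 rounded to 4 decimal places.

1.5295

x_0 = 1.010000: f = -1.589699, f' = 3.060300 → x_1 = 1.010000 - (-1.589699)/(3.060300) = 1.529459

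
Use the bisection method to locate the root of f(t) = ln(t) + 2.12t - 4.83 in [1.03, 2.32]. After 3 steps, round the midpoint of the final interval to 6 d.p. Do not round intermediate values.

f(1.030000) = -2.616841, f(2.320000) = 0.929967 (opposite signs)
step 1: m = 1.675000, f(m) = -0.763187 < 0 → root in [1.675000, 2.320000]
step 2: m = 1.997500, f(m) = 0.096596 > 0 → root in [1.675000, 1.997500]
step 3: m = 1.836250, f(m) = -0.329425 < 0 → root in [1.836250, 1.997500]
Midpoint of [1.836250, 1.997500] = 1.916875

1.916875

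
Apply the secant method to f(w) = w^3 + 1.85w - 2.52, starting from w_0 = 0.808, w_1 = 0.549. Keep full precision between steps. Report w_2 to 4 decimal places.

f(w_0) = -0.497686, f(w_1) = -1.338881
w_2 = 0.549000 - (-1.338881)·(0.549000 - 0.808000)/(-1.338881 - (-0.497686)) = 0.961235; f(w_2) = 0.146440

0.9612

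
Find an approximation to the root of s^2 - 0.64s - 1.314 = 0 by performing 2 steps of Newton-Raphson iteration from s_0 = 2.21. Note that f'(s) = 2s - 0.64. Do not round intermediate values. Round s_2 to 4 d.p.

1.5165

s_0 = 2.210000: f = 2.155700, f' = 3.780000 → s_1 = 2.210000 - (2.155700)/(3.780000) = 1.639709
s_1 = 1.639709: f = 0.325232, f' = 2.639418 → s_2 = 1.639709 - (0.325232)/(2.639418) = 1.516488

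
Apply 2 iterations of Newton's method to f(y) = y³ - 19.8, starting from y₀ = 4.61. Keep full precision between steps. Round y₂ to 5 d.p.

f'(y) = 3y²
y_0 = 4.610000: f = 78.172181, f' = 63.756300 → y_1 = 4.610000 - (78.172181)/(63.756300) = 3.383891
y_1 = 3.383891: f = 18.947978, f' = 34.352152 → y_2 = 3.383891 - (18.947978)/(34.352152) = 2.832310

2.83231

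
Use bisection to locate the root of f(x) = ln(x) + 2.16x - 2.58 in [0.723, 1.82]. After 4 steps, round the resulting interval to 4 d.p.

[1.1344, 1.2029]

f(0.723000) = -1.342666, f(1.820000) = 1.950037 (opposite signs)
step 1: m = 1.271500, f(m) = 0.406637 > 0 → root in [0.723000, 1.271500]
step 2: m = 0.997250, f(m) = -0.428694 < 0 → root in [0.997250, 1.271500]
step 3: m = 1.134375, f(m) = -0.003668 < 0 → root in [1.134375, 1.271500]
step 4: m = 1.202937, f(m) = 0.203111 > 0 → root in [1.134375, 1.202937]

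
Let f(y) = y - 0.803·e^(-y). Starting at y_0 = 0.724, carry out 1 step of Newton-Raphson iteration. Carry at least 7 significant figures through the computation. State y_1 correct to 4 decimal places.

0.4831

f'(y) = 1 + 0.803·e^(-y)
y_0 = 0.724000: f = 0.334698, f' = 1.389302 → y_1 = 0.724000 - (0.334698)/(1.389302) = 0.483089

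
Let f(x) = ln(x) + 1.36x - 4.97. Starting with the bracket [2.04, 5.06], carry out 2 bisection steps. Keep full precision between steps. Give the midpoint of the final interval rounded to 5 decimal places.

f(2.040000) = -1.482650, f(5.060000) = 3.532966 (opposite signs)
step 1: m = 3.550000, f(m) = 1.124948 > 0 → root in [2.040000, 3.550000]
step 2: m = 2.795000, f(m) = -0.140968 < 0 → root in [2.795000, 3.550000]
Midpoint of [2.795000, 3.550000] = 3.172500

3.17250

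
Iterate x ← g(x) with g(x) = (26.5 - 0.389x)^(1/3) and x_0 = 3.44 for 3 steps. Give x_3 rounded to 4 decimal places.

2.9379

x_1 = g(3.440000) = 2.930314
x_2 = g(2.930314) = 2.937990
x_3 = g(2.937990) = 2.937875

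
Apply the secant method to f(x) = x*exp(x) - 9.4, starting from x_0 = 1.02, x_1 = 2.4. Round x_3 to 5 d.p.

f(x_0) = -6.571341, f(x_1) = 17.055623
x_2 = 2.400000 - (17.055623)·(2.400000 - 1.020000)/(17.055623 - (-6.571341)) = 1.403818; f(x_2) = -3.685462
x_3 = 1.403818 - (-3.685462)·(1.403818 - 2.400000)/(-3.685462 - (17.055623)) = 1.580828; f(x_3) = -1.718787

1.58083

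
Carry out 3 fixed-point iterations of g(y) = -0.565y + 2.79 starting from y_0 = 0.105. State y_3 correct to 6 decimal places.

2.085350

y_1 = g(0.105000) = 2.730675
y_2 = g(2.730675) = 1.247169
y_3 = g(1.247169) = 2.085350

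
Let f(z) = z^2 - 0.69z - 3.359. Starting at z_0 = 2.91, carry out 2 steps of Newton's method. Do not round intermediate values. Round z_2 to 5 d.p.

f'(z) = 2z - 0.69
z_0 = 2.910000: f = 3.101200, f' = 5.130000 → z_1 = 2.910000 - (3.101200)/(5.130000) = 2.305478
z_1 = 2.305478: f = 0.365447, f' = 3.920955 → z_2 = 2.305478 - (0.365447)/(3.920955) = 2.212274

2.21227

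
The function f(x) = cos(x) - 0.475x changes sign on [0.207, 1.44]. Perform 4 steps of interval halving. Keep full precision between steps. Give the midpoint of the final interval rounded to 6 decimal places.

f(0.207000) = 0.880327, f(1.440000) = -0.553576 (opposite signs)
step 1: m = 0.823500, f(m) = 0.288496 > 0 → root in [0.823500, 1.440000]
step 2: m = 1.131750, f(m) = -0.112505 < 0 → root in [0.823500, 1.131750]
step 3: m = 0.977625, f(m) = 0.094622 > 0 → root in [0.977625, 1.131750]
step 4: m = 1.054688, f(m) = -0.007477 < 0 → root in [0.977625, 1.054688]
Midpoint of [0.977625, 1.054688] = 1.016156

1.016156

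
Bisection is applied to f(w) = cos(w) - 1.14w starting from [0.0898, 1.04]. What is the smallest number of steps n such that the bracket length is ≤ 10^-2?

Initial width b − a = 1.04 − 0.0898 = 0.950200.
After n steps the width is (b−a)/2^n; need (b−a)/2^n ≤ 10^-2.
So n ≥ log₂(0.950200/10^-2) = log₂(95.0200) ≈ 6.5702.
Hence n = 7.

7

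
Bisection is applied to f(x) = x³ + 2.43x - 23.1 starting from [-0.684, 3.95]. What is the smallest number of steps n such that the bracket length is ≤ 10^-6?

Initial width b − a = 3.95 − -0.684 = 4.634000.
After n steps the width is (b−a)/2^n; need (b−a)/2^n ≤ 10^-6.
So n ≥ log₂(4.634000/10^-6) = log₂(4634000.0000) ≈ 22.1438.
Hence n = 23.

23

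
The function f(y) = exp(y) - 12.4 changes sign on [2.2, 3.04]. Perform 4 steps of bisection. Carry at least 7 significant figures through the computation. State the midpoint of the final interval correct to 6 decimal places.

2.541250

f(2.200000) = -3.374987, f(3.040000) = 8.505243 (opposite signs)
step 1: m = 2.620000, f(m) = 1.335724 > 0 → root in [2.200000, 2.620000]
step 2: m = 2.410000, f(m) = -1.266039 < 0 → root in [2.410000, 2.620000]
step 3: m = 2.515000, f(m) = -0.033391 < 0 → root in [2.515000, 2.620000]
step 4: m = 2.567500, f(m) = 0.633201 > 0 → root in [2.515000, 2.567500]
Midpoint of [2.515000, 2.567500] = 2.541250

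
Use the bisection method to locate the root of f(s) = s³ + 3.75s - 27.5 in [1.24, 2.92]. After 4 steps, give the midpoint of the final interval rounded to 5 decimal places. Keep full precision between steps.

2.65750

f(1.240000) = -20.943376, f(2.920000) = 8.347088 (opposite signs)
step 1: m = 2.080000, f(m) = -10.701088 < 0 → root in [2.080000, 2.920000]
step 2: m = 2.500000, f(m) = -2.500000 < 0 → root in [2.500000, 2.920000]
step 3: m = 2.710000, f(m) = 2.565011 > 0 → root in [2.500000, 2.710000]
step 4: m = 2.605000, f(m) = -0.053655 < 0 → root in [2.605000, 2.710000]
Midpoint of [2.605000, 2.710000] = 2.657500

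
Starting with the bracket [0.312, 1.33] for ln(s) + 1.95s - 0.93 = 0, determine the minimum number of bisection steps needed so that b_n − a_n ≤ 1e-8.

27

Initial width b − a = 1.33 − 0.312 = 1.018000.
After n steps the width is (b−a)/2^n; need (b−a)/2^n ≤ 1e-8.
So n ≥ log₂(1.018000/1e-8) = log₂(101800000.0000) ≈ 26.6012.
Hence n = 27.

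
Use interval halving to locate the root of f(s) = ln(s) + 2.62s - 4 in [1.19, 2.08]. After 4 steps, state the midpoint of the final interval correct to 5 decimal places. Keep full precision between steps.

f(1.190000) = -0.708247, f(2.080000) = 2.181968 (opposite signs)
step 1: m = 1.635000, f(m) = 0.775343 > 0 → root in [1.190000, 1.635000]
step 2: m = 1.412500, f(m) = 0.046111 > 0 → root in [1.190000, 1.412500]
step 3: m = 1.301250, f(m) = -0.327400 < 0 → root in [1.301250, 1.412500]
step 4: m = 1.356875, f(m) = -0.139803 < 0 → root in [1.356875, 1.412500]
Midpoint of [1.356875, 1.412500] = 1.384688

1.38469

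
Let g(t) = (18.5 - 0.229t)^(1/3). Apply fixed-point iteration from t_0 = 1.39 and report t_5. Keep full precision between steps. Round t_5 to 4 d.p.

2.6159

t_1 = g(1.390000) = 2.629530
t_2 = g(2.629530) = 2.615774
t_3 = g(2.615774) = 2.615927
t_4 = g(2.615927) = 2.615926
t_5 = g(2.615926) = 2.615926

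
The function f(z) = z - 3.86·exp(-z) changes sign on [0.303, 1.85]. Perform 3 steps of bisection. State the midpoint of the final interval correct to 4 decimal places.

1.1732

f(0.303000) = -2.547993, f(1.850000) = 1.243065 (opposite signs)
step 1: m = 1.076500, f(m) = -0.238935 < 0 → root in [1.076500, 1.850000]
step 2: m = 1.463250, f(m) = 0.569727 > 0 → root in [1.076500, 1.463250]
step 3: m = 1.269875, f(m) = 0.185729 > 0 → root in [1.076500, 1.269875]
Midpoint of [1.076500, 1.269875] = 1.173188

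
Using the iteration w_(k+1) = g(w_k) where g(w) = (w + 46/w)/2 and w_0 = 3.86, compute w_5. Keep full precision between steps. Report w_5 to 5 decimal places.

6.78233

w_1 = g(3.860000) = 7.888549
w_2 = g(7.888549) = 6.859893
w_3 = g(6.859893) = 6.782768
w_4 = g(6.782768) = 6.782330
w_5 = g(6.782330) = 6.782330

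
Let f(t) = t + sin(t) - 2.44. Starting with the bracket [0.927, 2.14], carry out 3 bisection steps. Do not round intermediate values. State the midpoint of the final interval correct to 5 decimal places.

f(0.927000) = -0.713177, f(2.140000) = 0.542330 (opposite signs)
step 1: m = 1.533500, f(m) = 0.092805 > 0 → root in [0.927000, 1.533500]
step 2: m = 1.230250, f(m) = -0.267178 < 0 → root in [1.230250, 1.533500]
step 3: m = 1.381875, f(m) = -0.075918 < 0 → root in [1.381875, 1.533500]
Midpoint of [1.381875, 1.533500] = 1.457688

1.45769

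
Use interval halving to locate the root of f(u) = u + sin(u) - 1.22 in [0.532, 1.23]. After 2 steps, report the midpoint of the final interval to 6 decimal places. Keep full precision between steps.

f(0.532000) = -0.180742, f(1.230000) = 0.952489 (opposite signs)
step 1: m = 0.881000, f(m) = 0.432376 > 0 → root in [0.532000, 0.881000]
step 2: m = 0.706500, f(m) = 0.135676 > 0 → root in [0.532000, 0.706500]
Midpoint of [0.532000, 0.706500] = 0.619250

0.619250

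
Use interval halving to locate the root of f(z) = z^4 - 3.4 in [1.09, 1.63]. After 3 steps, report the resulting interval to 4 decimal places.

[1.2925, 1.3600]

f(1.090000) = -1.988418, f(1.630000) = 3.659118 (opposite signs)
step 1: m = 1.360000, f(m) = 0.021020 > 0 → root in [1.090000, 1.360000]
step 2: m = 1.225000, f(m) = -1.148125 < 0 → root in [1.225000, 1.360000]
step 3: m = 1.292500, f(m) = -0.609242 < 0 → root in [1.292500, 1.360000]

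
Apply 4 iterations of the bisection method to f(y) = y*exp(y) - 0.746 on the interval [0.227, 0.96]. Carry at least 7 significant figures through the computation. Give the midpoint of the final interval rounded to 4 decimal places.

f(0.227000) = -0.461154, f(0.960000) = 1.761229 (opposite signs)
step 1: m = 0.593500, f(m) = 0.328421 > 0 → root in [0.227000, 0.593500]
step 2: m = 0.410250, f(m) = -0.127673 < 0 → root in [0.410250, 0.593500]
step 3: m = 0.501875, f(m) = 0.083005 > 0 → root in [0.410250, 0.501875]
step 4: m = 0.456063, f(m) = -0.026402 < 0 → root in [0.456063, 0.501875]
Midpoint of [0.456063, 0.501875] = 0.478969

0.4790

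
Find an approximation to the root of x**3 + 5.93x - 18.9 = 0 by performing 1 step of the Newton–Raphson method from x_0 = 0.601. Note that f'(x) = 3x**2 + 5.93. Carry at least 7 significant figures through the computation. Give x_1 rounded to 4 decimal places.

2.7567

Newton update: x ← x − f(x)/f'(x).
x_0 = 0.601000: f = -15.118988, f' = 7.013603 → x_1 = 0.601000 - (-15.118988)/(7.013603) = 2.756666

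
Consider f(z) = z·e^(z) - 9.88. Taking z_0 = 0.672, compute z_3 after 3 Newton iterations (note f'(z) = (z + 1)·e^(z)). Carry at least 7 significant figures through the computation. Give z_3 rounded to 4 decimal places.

z_0 = 0.672000: f = -8.564123, f' = 3.274026 → z_1 = 0.672000 - (-8.564123)/(3.274026) = 3.287777
z_1 = 3.287777: f = 78.177404, f' = 114.840668 → z_2 = 3.287777 - (78.177404)/(114.840668) = 2.607031
z_2 = 2.607031: f = 25.468019, f' = 48.906748 → z_3 = 2.607031 - (25.468019)/(48.906748) = 2.086284

2.0863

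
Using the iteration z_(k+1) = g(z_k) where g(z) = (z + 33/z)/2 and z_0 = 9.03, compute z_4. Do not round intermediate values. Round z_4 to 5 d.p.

z_1 = g(9.030000) = 6.342243
z_2 = g(6.342243) = 5.772725
z_3 = g(5.772725) = 5.744631
z_4 = g(5.744631) = 5.744563

5.74456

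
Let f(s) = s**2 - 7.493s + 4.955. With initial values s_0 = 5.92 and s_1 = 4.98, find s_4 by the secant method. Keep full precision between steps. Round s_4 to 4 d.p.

6.7484

f(s_0) = -4.357160, f(s_1) = -7.559740
s_2 = 4.980000 - (-7.559740)·(4.980000 - 5.920000)/(-7.559740 - (-4.357160)) = 7.198885; f(s_2) = 2.837698
s_3 = 7.198885 - (2.837698)·(7.198885 - 4.980000)/(2.837698 - (-7.559740)) = 6.593300; f(s_3) = -0.976989
s_4 = 6.593300 - (-0.976989)·(6.593300 - 7.198885)/(-0.976989 - (2.837698)) = 6.748398; f(s_4) = -0.069869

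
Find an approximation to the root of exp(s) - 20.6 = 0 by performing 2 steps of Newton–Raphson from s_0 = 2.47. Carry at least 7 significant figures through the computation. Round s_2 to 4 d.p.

3.0418

Newton update: s ← s − f(s)/f'(s).
f'(s) = exp(s)
s_0 = 2.470000: f = -8.777553, f' = 11.822447 → s_1 = 2.470000 - (-8.777553)/(11.822447) = 3.212448
s_1 = 3.212448: f = 4.239822, f' = 24.839822 → s_2 = 3.212448 - (4.239822)/(24.839822) = 3.041762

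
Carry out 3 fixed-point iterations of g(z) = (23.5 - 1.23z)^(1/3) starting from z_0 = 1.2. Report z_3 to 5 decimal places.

z_1 = g(1.200000) = 2.803058
z_2 = g(2.803058) = 2.716779
z_3 = g(2.716779) = 2.721563

2.72156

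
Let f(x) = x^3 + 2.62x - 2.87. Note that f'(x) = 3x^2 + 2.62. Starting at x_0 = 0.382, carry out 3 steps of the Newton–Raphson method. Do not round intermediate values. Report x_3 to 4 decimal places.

0.8560

x_0 = 0.382000: f = -1.813417, f' = 3.057772 → x_1 = 0.382000 - (-1.813417)/(3.057772) = 0.975052
x_1 = 0.975052: f = 0.611643, f' = 5.472178 → x_2 = 0.975052 - (0.611643)/(5.472178) = 0.863279
x_2 = 0.863279: f = 0.035148, f' = 4.855750 → x_3 = 0.863279 - (0.035148)/(4.855750) = 0.856040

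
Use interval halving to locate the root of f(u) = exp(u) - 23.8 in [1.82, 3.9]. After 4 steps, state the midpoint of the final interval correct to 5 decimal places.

f(1.820000) = -17.628142, f(3.900000) = 25.602449 (opposite signs)
step 1: m = 2.860000, f(m) = -6.338473 < 0 → root in [2.860000, 3.900000]
step 2: m = 3.380000, f(m) = 5.570771 > 0 → root in [2.860000, 3.380000]
step 3: m = 3.120000, f(m) = -1.153620 < 0 → root in [3.120000, 3.380000]
step 4: m = 3.250000, f(m) = 1.990340 > 0 → root in [3.120000, 3.250000]
Midpoint of [3.120000, 3.250000] = 3.185000

3.18500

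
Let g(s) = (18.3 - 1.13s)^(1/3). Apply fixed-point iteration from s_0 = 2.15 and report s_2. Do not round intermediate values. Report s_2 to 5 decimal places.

s_1 = g(2.150000) = 2.513025
s_2 = g(2.513025) = 2.491184

2.49118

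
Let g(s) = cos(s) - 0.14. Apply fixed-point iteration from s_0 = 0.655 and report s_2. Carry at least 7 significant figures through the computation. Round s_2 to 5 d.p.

s_1 = g(0.655000) = 0.653048
s_2 = g(0.653048) = 0.654236

0.65424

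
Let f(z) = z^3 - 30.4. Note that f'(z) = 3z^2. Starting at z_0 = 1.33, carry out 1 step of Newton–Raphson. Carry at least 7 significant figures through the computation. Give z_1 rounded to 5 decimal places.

z_0 = 1.330000: f = -28.047363, f' = 5.306700 → z_1 = 1.330000 - (-28.047363)/(5.306700) = 6.615274

6.61527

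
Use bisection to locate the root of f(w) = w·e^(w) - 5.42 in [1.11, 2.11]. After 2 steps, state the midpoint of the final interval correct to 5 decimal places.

f(1.110000) = -2.051862, f(2.110000) = 11.983789 (opposite signs)
step 1: m = 1.610000, f(m) = 2.634526 > 0 → root in [1.110000, 1.610000]
step 2: m = 1.360000, f(m) = -0.121177 < 0 → root in [1.360000, 1.610000]
Midpoint of [1.360000, 1.610000] = 1.485000

1.48500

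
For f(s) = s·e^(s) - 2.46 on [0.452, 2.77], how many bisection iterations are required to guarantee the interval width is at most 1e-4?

15

Initial width b − a = 2.77 − 0.452 = 2.318000.
After n steps the width is (b−a)/2^n; need (b−a)/2^n ≤ 1e-4.
So n ≥ log₂(2.318000/1e-4) = log₂(23180.0000) ≈ 14.5006.
Hence n = 15.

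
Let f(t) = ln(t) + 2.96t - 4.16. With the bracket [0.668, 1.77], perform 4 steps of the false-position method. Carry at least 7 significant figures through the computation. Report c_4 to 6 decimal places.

f(0.668000) = -2.586187, f(1.770000) = 1.650180
step 1: c = 1.340741, f(c) = 0.101816 > 0 → new bracket [0.668000, 1.340741]
step 2: c = 1.315259, f(c) = 0.007200 > 0 → new bracket [0.668000, 1.315259]
step 3: c = 1.313462, f(c) = 0.000514 > 0 → new bracket [0.668000, 1.313462]
step 4: c = 1.313334, f(c) = 0.000037 > 0 → new bracket [0.668000, 1.313334]

1.313334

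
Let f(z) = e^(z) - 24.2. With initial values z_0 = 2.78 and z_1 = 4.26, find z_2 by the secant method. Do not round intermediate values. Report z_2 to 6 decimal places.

2.998681

Secant update: z_(k+1) = z_k − f(z_k)·(z_k − z_(k-1))/(f(z_k) − f(z_(k-1))).
f(z_0) = -8.080979, f(z_1) = 46.609983
z_2 = 4.260000 - (46.609983)·(4.260000 - 2.780000)/(46.609983 - (-8.080979)) = 2.998681; f(z_2) = -4.140948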